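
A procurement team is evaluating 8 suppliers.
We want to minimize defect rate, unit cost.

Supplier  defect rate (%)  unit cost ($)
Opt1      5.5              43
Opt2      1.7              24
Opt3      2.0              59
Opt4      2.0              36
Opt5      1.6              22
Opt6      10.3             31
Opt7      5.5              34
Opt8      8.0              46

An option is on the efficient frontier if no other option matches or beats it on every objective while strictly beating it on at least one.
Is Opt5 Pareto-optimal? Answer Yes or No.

Opt1: worse on defect rate (5.5 vs 1.6).
Opt2: worse on defect rate (1.7 vs 1.6).
Opt3: worse on defect rate (2.0 vs 1.6).
Opt4: worse on defect rate (2.0 vs 1.6).
Opt6: worse on defect rate (10.3 vs 1.6).
Opt7: worse on defect rate (5.5 vs 1.6).
Opt8: worse on defect rate (8.0 vs 1.6).
No option is at least as good as Opt5 on every objective and strictly better on one.

Yes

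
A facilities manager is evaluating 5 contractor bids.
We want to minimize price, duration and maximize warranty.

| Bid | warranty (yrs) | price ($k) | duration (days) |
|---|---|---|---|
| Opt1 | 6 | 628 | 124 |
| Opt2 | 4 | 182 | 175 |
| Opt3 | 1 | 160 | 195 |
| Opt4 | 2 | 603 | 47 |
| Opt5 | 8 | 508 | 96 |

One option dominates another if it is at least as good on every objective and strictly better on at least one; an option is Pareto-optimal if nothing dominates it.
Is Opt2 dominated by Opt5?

Opt5 vs Opt2: Opt5 is worse on price (508 vs 182), so it does not dominate Opt2.

No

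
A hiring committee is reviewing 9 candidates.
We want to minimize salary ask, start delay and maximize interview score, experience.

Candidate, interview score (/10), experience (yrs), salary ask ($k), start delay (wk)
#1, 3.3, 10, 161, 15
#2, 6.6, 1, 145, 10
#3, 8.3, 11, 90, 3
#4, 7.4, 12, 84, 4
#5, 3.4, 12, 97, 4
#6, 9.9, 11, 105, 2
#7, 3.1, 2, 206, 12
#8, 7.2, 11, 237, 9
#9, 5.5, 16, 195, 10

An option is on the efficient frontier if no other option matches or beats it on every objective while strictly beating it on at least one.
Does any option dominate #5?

#4 vs #5: interview score 7.4≥3.4, experience 12≥12, salary ask 84≤97, start delay 4≤4 — #4 is at least as good on every objective and strictly better on at least one, so #4 dominates #5.

Yes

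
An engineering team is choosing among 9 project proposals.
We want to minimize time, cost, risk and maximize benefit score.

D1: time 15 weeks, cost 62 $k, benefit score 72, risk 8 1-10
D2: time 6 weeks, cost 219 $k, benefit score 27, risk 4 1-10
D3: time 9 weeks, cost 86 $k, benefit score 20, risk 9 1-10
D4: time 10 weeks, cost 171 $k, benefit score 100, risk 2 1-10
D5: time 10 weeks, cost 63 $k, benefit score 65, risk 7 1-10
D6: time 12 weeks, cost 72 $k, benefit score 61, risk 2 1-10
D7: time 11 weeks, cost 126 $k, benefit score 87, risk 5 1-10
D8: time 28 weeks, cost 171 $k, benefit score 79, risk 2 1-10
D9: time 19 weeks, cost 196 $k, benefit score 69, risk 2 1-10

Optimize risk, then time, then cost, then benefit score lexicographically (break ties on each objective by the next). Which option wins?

D4

First minimize risk: best is 2, kept {D4, D6, D8, D9}.
Then minimize time: best is 10, kept {D4}.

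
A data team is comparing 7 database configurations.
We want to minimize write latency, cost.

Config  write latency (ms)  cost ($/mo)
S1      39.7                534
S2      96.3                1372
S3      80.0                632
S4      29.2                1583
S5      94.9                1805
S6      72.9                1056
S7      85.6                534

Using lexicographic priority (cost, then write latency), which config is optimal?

S1

First minimize cost: best is 534, kept {S1, S7}.
Then minimize write latency: best is 39.7, kept {S1}.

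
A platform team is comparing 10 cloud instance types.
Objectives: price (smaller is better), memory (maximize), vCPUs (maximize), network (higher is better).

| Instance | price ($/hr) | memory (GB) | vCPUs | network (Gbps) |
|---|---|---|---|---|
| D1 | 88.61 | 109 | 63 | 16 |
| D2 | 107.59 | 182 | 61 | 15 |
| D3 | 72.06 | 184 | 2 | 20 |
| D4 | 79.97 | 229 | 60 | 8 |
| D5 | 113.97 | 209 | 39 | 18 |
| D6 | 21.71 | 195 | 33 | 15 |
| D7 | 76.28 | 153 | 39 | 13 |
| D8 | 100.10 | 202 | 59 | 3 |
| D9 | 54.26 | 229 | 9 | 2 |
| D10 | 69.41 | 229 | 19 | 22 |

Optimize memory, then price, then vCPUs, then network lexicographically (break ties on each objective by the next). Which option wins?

D9

First maximize memory: best is 229, kept {D4, D9, D10}.
Then minimize price: best is 54.26, kept {D9}.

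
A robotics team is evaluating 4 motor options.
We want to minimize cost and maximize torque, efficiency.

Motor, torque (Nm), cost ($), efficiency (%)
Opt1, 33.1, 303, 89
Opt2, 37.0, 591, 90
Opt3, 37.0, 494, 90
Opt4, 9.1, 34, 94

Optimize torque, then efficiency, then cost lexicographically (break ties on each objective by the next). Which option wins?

First maximize torque: best is 37.0, kept {Opt2, Opt3}.
Then maximize efficiency: best is 90, kept {Opt2, Opt3}.
Then minimize cost: best is 494, kept {Opt3}.

Opt3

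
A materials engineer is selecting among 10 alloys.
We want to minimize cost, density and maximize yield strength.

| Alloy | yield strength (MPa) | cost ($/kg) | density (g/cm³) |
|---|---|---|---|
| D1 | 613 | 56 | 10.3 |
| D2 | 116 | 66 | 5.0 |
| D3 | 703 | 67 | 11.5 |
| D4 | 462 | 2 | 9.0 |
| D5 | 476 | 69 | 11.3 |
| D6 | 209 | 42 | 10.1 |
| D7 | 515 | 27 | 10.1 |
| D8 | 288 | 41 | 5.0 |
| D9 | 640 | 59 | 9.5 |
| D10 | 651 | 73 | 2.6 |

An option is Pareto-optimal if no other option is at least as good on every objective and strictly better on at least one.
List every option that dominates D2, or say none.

D8

D8: yield strength 288≥116, cost 41≤66, density 5.0≤5.0 — dominates D2.
Others (D1, D3, D4, D5, D6, D7, D9, D10) are each worse than D2 on at least one objective.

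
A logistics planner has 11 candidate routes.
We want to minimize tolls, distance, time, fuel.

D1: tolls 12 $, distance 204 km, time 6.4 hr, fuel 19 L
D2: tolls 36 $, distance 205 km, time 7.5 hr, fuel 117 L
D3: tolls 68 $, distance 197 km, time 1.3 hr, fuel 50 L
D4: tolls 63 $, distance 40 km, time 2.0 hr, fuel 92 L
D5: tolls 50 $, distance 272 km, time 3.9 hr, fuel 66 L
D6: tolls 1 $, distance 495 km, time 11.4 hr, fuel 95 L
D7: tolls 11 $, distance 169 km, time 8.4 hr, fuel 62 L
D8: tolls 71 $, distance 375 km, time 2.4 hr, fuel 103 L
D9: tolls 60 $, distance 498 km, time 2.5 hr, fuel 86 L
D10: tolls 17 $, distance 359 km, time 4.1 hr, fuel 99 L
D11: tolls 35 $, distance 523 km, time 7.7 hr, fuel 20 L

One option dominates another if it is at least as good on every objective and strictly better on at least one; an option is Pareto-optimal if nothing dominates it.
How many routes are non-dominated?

D1: not dominated (best fuel).
D2: dominated by D1 (tolls 12≤36, distance 204≤205, time 6.4≤7.5, fuel 19≤117).
D3: not dominated (best time).
D4: not dominated (best distance).
D5: not dominated.
D6: not dominated (best tolls).
D7: not dominated.
D8: dominated by D3 (tolls 68≤71, distance 197≤375, time 1.3≤2.4, fuel 50≤103).
D9: not dominated.
D10: not dominated.
D11: dominated by D1 (tolls 12≤35, distance 204≤523, time 6.4≤7.7, fuel 19≤20).
Pareto-optimal: D1, D3, D4, D5, D6, D7, D9, D10 → 8.

8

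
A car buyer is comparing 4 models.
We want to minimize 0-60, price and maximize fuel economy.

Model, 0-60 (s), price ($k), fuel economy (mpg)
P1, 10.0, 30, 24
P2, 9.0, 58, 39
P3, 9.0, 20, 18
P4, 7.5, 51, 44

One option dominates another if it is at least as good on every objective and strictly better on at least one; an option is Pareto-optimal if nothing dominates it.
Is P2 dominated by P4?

P4 vs P2: 0-60 7.5≤9.0, price 51≤58, fuel economy 44≥39 — P4 is at least as good on every objective with at least one strict improvement.

Yes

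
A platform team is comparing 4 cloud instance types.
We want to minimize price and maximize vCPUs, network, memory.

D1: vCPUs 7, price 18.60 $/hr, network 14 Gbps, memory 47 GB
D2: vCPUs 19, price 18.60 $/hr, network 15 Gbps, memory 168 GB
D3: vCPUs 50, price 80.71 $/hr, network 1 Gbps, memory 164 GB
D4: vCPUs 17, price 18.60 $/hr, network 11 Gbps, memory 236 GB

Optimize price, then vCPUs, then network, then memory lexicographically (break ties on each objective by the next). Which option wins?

D2

First minimize price: best is 18.60, kept {D1, D2, D4}.
Then maximize vCPUs: best is 19, kept {D2}.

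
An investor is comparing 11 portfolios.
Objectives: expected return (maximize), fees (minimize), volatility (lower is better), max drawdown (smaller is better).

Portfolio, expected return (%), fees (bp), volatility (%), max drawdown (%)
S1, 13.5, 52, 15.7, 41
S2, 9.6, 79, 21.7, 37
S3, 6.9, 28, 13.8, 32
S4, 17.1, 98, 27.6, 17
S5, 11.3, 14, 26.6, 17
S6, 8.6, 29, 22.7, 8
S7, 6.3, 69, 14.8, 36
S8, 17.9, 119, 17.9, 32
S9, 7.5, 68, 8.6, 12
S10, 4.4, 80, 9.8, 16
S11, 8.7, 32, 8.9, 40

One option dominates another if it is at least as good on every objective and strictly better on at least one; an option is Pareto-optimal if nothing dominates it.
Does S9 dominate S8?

S9 vs S8: S9 is worse on expected return (7.5 vs 17.9), so it does not dominate S8.

No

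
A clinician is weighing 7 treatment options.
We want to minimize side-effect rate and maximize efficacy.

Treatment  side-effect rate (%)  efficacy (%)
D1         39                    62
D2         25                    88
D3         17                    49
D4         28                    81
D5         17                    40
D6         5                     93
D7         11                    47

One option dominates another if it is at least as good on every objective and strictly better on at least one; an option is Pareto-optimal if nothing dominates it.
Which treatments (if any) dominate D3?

D6

D6: side-effect rate 5≤17, efficacy 93≥49 — dominates D3.
Others (D1, D2, D4, D5, D7) are each worse than D3 on at least one objective.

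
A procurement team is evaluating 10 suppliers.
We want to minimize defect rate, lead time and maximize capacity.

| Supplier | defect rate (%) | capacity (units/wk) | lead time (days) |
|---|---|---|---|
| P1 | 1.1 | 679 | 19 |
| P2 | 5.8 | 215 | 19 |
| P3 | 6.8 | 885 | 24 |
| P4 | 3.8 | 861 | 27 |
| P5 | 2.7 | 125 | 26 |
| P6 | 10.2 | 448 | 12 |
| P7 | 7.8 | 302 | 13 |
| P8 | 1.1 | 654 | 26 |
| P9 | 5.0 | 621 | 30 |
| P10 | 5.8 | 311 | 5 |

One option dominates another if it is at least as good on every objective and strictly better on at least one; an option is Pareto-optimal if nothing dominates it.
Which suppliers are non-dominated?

P1, P3, P4, P6, P10

P1: not dominated.
P2: dominated by P1 (defect rate 1.1≤5.8, capacity 679≥215, lead time 19≤19).
P3: not dominated (best capacity).
P4: not dominated.
P5: dominated by P1 (defect rate 1.1≤2.7, capacity 679≥125, lead time 19≤26).
P6: not dominated.
P7: dominated by P10 (defect rate 5.8≤7.8, capacity 311≥302, lead time 5≤13).
P8: dominated by P1 (defect rate 1.1≤1.1, capacity 679≥654, lead time 19≤26).
P9: dominated by P1 (defect rate 1.1≤5.0, capacity 679≥621, lead time 19≤30).
P10: not dominated (best lead time).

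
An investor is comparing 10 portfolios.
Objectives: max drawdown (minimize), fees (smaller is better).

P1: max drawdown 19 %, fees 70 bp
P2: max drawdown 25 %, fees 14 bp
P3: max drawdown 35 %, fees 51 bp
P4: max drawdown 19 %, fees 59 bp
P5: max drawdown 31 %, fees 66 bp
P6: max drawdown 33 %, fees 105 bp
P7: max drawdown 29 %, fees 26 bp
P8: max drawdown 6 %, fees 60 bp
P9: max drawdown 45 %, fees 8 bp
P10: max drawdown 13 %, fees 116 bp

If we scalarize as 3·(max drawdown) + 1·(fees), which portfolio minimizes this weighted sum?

P8

P1: 3·19 + 1·70 = 127
P2: 3·25 + 1·14 = 89
P3: 3·35 + 1·51 = 156
P4: 3·19 + 1·59 = 116
P5: 3·31 + 1·66 = 159
P6: 3·33 + 1·105 = 204
P7: 3·29 + 1·26 = 113
P8: 3·6 + 1·60 = 78
P9: 3·45 + 1·8 = 143
P10: 3·13 + 1·116 = 155
Lowest: P8 at 78.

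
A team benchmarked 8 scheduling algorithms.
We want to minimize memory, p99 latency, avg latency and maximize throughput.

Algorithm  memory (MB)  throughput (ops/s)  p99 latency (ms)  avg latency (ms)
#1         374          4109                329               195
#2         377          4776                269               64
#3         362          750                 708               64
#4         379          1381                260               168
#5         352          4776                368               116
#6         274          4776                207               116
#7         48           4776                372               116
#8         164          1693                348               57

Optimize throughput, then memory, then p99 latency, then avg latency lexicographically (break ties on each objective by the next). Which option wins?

#7

First maximize throughput: best is 4776, kept {#2, #5, #6, #7}.
Then minimize memory: best is 48, kept {#7}.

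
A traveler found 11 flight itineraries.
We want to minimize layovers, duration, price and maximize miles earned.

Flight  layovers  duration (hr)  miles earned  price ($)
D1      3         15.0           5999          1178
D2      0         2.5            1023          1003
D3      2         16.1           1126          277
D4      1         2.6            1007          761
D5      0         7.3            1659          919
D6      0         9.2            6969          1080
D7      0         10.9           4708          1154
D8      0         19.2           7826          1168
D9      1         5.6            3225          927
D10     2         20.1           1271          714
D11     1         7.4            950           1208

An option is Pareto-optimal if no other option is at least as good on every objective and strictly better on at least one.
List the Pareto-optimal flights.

D1: dominated by D6 (layovers 0≤3, duration 9.2≤15.0, miles earned 6969≥5999, price 1080≤1178).
D2: not dominated (best duration).
D3: not dominated (best price).
D4: not dominated.
D5: not dominated.
D6: not dominated.
D7: dominated by D6 (layovers 0≤0, duration 9.2≤10.9, miles earned 6969≥4708, price 1080≤1154).
D8: not dominated (best miles earned).
D9: not dominated.
D10: not dominated.
D11: dominated by D2 (layovers 0≤1, duration 2.5≤7.4, miles earned 1023≥950, price 1003≤1208).

D2, D3, D4, D5, D6, D8, D9, D10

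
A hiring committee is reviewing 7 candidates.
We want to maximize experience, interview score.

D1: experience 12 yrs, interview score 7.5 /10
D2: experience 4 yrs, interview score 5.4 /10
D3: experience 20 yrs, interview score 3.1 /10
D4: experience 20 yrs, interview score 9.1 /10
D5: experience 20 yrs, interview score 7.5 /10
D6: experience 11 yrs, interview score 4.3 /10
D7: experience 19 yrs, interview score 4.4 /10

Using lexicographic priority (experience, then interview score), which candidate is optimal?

D4

First maximize experience: best is 20, kept {D3, D4, D5}.
Then maximize interview score: best is 9.1, kept {D4}.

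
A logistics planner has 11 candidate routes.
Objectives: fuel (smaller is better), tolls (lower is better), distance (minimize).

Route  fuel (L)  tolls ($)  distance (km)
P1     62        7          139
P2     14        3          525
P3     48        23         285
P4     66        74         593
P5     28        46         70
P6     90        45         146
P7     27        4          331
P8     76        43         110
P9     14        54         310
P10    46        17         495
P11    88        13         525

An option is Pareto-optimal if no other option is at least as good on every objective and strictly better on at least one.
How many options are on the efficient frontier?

7

P1: not dominated.
P2: not dominated (best tolls).
P3: not dominated.
P4: dominated by P1 (fuel 62≤66, tolls 7≤74, distance 139≤593).
P5: not dominated (best distance).
P6: dominated by P1 (fuel 62≤90, tolls 7≤45, distance 139≤146).
P7: not dominated.
P8: not dominated.
P9: not dominated.
P10: dominated by P7 (fuel 27≤46, tolls 4≤17, distance 331≤495).
P11: dominated by P1 (fuel 62≤88, tolls 7≤13, distance 139≤525).
Pareto-optimal: P1, P2, P3, P5, P7, P8, P9 → 7.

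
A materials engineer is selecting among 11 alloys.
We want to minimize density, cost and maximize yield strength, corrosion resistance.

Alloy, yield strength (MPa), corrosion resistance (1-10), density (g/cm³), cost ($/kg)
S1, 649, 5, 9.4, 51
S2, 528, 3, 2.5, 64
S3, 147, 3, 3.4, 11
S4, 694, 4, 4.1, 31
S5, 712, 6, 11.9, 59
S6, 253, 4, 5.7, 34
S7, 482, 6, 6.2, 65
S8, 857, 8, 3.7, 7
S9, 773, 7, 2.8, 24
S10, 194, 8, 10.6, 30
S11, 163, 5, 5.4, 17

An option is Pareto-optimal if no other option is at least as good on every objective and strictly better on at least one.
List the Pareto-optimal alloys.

S1: dominated by S8 (yield strength 857≥649, corrosion resistance 8≥5, density 3.7≤9.4, cost 7≤51).
S2: not dominated (best density).
S3: not dominated.
S4: dominated by S8 (yield strength 857≥694, corrosion resistance 8≥4, density 3.7≤4.1, cost 7≤31).
S5: dominated by S8 (yield strength 857≥712, corrosion resistance 8≥6, density 3.7≤11.9, cost 7≤59).
S6: dominated by S4 (yield strength 694≥253, corrosion resistance 4≥4, density 4.1≤5.7, cost 31≤34).
S7: dominated by S8 (yield strength 857≥482, corrosion resistance 8≥6, density 3.7≤6.2, cost 7≤65).
S8: not dominated (best yield strength).
S9: not dominated.
S10: dominated by S8 (yield strength 857≥194, corrosion resistance 8≥8, density 3.7≤10.6, cost 7≤30).
S11: dominated by S8 (yield strength 857≥163, corrosion resistance 8≥5, density 3.7≤5.4, cost 7≤17).

S2, S3, S8, S9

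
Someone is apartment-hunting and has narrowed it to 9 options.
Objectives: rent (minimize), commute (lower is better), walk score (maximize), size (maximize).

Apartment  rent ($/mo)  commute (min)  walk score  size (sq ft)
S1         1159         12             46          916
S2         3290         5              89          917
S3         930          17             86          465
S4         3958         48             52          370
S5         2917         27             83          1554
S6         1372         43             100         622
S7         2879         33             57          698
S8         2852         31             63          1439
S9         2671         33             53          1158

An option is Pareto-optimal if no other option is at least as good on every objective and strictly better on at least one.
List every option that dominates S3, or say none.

S1: worse on rent (1159 vs 930).
S2: worse on rent (3290 vs 930).
S4: worse on rent (3958 vs 930).
S5: worse on rent (2917 vs 930).
S6: worse on rent (1372 vs 930).
S7: worse on rent (2879 vs 930).
S8: worse on rent (2852 vs 930).
S9: worse on rent (2671 vs 930).
No option dominates S3.

none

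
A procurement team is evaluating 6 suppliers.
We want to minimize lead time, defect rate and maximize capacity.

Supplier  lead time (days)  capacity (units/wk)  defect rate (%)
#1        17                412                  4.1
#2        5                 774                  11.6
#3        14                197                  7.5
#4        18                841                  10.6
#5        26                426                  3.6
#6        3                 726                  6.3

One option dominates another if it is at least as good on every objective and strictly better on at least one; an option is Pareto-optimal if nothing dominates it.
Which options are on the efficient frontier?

#1: not dominated.
#2: not dominated.
#3: dominated by #6 (lead time 3≤14, capacity 726≥197, defect rate 6.3≤7.5).
#4: not dominated (best capacity).
#5: not dominated (best defect rate).
#6: not dominated (best lead time).

#1, #2, #4, #5, #6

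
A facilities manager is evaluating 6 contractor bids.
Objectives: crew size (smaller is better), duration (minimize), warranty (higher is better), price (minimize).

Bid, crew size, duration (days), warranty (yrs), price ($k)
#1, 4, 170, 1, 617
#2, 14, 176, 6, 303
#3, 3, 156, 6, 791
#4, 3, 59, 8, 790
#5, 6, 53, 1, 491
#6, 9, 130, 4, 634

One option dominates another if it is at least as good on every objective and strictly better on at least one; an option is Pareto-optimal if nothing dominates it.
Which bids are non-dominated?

#1, #2, #4, #5, #6

#1: not dominated.
#2: not dominated (best price).
#3: dominated by #4 (crew size 3≤3, duration 59≤156, warranty 8≥6, price 790≤791).
#4: not dominated (best warranty).
#5: not dominated (best duration).
#6: not dominated.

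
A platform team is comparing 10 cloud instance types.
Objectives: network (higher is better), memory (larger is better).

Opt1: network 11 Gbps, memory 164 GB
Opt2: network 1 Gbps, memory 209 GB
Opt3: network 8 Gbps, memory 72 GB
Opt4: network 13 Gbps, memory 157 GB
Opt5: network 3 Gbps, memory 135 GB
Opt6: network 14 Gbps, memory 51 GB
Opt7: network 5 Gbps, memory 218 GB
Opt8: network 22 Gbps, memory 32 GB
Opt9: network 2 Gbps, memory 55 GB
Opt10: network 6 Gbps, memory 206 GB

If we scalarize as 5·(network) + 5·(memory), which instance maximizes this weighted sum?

Opt1: 5·11 + 5·164 = 875
Opt2: 5·1 + 5·209 = 1050
Opt3: 5·8 + 5·72 = 400
Opt4: 5·13 + 5·157 = 850
Opt5: 5·3 + 5·135 = 690
Opt6: 5·14 + 5·51 = 325
Opt7: 5·5 + 5·218 = 1115
Opt8: 5·22 + 5·32 = 270
Opt9: 5·2 + 5·55 = 285
Opt10: 5·6 + 5·206 = 1060
Highest: Opt7 at 1115.

Opt7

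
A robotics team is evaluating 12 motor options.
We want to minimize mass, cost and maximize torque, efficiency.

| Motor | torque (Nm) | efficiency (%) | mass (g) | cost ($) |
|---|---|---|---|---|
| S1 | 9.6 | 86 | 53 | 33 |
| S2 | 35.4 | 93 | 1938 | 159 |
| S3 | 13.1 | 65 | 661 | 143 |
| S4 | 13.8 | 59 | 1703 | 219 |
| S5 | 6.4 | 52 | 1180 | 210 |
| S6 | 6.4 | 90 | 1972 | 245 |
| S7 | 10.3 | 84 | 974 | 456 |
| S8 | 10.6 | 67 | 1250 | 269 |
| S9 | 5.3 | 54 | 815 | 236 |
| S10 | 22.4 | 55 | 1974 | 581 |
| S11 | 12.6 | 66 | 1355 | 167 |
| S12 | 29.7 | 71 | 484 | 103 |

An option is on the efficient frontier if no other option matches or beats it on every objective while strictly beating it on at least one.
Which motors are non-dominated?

S1, S2, S7, S12

S1: not dominated (best mass).
S2: not dominated (best torque).
S3: dominated by S12 (torque 29.7≥13.1, efficiency 71≥65, mass 484≤661, cost 103≤143).
S4: dominated by S12 (torque 29.7≥13.8, efficiency 71≥59, mass 484≤1703, cost 103≤219).
S5: dominated by S1 (torque 9.6≥6.4, efficiency 86≥52, mass 53≤1180, cost 33≤210).
S6: dominated by S2 (torque 35.4≥6.4, efficiency 93≥90, mass 1938≤1972, cost 159≤245).
S7: not dominated.
S8: dominated by S12 (torque 29.7≥10.6, efficiency 71≥67, mass 484≤1250, cost 103≤269).
S9: dominated by S1 (torque 9.6≥5.3, efficiency 86≥54, mass 53≤815, cost 33≤236).
S10: dominated by S2 (torque 35.4≥22.4, efficiency 93≥55, mass 1938≤1974, cost 159≤581).
S11: dominated by S12 (torque 29.7≥12.6, efficiency 71≥66, mass 484≤1355, cost 103≤167).
S12: not dominated.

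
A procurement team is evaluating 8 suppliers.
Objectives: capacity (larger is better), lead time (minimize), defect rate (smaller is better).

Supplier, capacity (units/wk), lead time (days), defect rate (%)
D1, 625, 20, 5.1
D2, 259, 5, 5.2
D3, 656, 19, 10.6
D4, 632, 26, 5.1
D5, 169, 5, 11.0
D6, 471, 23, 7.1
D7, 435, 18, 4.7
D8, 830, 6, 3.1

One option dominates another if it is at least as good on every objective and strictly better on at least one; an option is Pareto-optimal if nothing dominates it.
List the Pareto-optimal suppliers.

D2, D8

D1: dominated by D8 (capacity 830≥625, lead time 6≤20, defect rate 3.1≤5.1).
D2: not dominated.
D3: dominated by D8 (capacity 830≥656, lead time 6≤19, defect rate 3.1≤10.6).
D4: dominated by D8 (capacity 830≥632, lead time 6≤26, defect rate 3.1≤5.1).
D5: dominated by D2 (capacity 259≥169, lead time 5≤5, defect rate 5.2≤11.0).
D6: dominated by D1 (capacity 625≥471, lead time 20≤23, defect rate 5.1≤7.1).
D7: dominated by D8 (capacity 830≥435, lead time 6≤18, defect rate 3.1≤4.7).
D8: not dominated (best capacity).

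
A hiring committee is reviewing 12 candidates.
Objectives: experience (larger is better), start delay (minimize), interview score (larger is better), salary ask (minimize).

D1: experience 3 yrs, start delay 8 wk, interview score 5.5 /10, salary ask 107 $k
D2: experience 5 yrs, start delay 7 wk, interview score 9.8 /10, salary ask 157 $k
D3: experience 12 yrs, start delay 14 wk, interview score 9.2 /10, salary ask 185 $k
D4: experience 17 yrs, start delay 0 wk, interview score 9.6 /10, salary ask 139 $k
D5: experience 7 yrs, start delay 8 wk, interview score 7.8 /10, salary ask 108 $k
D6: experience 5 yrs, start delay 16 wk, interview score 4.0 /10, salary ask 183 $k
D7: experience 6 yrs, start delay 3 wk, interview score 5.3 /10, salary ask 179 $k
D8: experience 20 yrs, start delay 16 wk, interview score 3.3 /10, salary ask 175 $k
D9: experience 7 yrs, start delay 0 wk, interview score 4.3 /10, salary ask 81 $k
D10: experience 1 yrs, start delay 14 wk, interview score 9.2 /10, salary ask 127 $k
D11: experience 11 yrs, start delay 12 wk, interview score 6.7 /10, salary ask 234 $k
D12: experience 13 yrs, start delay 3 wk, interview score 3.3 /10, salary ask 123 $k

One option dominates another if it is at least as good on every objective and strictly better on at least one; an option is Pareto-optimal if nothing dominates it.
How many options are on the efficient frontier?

8

D1: not dominated.
D2: not dominated (best interview score).
D3: dominated by D4 (experience 17≥12, start delay 0≤14, interview score 9.6≥9.2, salary ask 139≤185).
D4: not dominated.
D5: not dominated.
D6: dominated by D2 (experience 5≥5, start delay 7≤16, interview score 9.8≥4.0, salary ask 157≤183).
D7: dominated by D4 (experience 17≥6, start delay 0≤3, interview score 9.6≥5.3, salary ask 139≤179).
D8: not dominated (best experience).
D9: not dominated (best salary ask).
D10: not dominated.
D11: dominated by D4 (experience 17≥11, start delay 0≤12, interview score 9.6≥6.7, salary ask 139≤234).
D12: not dominated.
Pareto-optimal: D1, D2, D4, D5, D8, D9, D10, D12 → 8.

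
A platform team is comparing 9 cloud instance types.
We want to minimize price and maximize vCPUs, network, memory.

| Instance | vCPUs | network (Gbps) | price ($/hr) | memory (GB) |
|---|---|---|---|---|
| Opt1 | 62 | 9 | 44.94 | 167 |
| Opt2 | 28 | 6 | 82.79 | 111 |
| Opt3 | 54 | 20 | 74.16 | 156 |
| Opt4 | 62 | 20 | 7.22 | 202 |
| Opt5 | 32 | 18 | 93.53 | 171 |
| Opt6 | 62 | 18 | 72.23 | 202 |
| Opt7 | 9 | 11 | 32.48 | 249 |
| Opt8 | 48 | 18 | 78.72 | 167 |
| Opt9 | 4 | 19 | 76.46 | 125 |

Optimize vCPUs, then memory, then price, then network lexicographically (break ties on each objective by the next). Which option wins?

Opt4

First maximize vCPUs: best is 62, kept {Opt1, Opt4, Opt6}.
Then maximize memory: best is 202, kept {Opt4, Opt6}.
Then minimize price: best is 7.22, kept {Opt4}.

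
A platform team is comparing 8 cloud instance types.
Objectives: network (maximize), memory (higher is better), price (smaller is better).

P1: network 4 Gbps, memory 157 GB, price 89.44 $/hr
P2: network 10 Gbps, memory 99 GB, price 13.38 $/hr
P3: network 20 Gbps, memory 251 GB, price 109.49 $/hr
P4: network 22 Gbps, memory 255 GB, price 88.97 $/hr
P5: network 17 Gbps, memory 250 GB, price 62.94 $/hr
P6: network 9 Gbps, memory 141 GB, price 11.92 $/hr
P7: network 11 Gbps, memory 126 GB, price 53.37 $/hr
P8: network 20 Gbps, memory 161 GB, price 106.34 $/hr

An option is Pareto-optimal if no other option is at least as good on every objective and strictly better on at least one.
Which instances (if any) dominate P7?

none

P1: worse on network (4 vs 11).
P2: worse on network (10 vs 11).
P3: worse on price (109.49 vs 53.37).
P4: worse on price (88.97 vs 53.37).
P5: worse on price (62.94 vs 53.37).
P6: worse on network (9 vs 11).
P8: worse on price (106.34 vs 53.37).
No option dominates P7.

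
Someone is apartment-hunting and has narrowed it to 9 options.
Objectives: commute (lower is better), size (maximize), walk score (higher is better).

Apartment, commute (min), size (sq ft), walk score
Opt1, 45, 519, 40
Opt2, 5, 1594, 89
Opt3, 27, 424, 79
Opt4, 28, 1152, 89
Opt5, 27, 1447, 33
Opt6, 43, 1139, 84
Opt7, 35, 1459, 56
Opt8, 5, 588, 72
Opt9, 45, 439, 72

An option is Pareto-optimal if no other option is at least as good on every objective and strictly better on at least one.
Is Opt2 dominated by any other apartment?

No

Opt1: worse on commute (45 vs 5).
Opt3: worse on commute (27 vs 5).
Opt4: worse on commute (28 vs 5).
Opt5: worse on commute (27 vs 5).
Opt6: worse on commute (43 vs 5).
Opt7: worse on commute (35 vs 5).
Opt8: worse on size (588 vs 1594).
Opt9: worse on commute (45 vs 5).
No option is at least as good as Opt2 on every objective and strictly better on one.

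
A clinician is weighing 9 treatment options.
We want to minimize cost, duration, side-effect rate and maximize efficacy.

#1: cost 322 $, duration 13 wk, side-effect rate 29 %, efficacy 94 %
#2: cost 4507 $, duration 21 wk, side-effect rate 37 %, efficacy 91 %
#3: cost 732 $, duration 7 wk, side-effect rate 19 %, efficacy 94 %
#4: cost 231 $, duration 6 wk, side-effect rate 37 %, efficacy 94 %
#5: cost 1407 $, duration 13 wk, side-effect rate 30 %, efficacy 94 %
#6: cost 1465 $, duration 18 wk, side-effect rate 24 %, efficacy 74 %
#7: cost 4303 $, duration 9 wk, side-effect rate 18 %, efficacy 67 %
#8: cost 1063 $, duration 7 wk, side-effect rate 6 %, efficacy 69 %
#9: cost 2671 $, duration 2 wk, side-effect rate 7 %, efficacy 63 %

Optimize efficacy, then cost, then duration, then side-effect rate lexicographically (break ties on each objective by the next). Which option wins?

#4

First maximize efficacy: best is 94, kept {#1, #3, #4, #5}.
Then minimize cost: best is 231, kept {#4}.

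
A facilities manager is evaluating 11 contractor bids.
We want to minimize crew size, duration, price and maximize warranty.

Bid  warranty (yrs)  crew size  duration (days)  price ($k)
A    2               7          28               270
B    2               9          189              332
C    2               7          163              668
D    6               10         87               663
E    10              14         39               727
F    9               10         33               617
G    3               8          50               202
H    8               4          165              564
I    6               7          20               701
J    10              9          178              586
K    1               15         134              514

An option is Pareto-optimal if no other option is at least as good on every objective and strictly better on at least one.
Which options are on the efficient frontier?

A: not dominated.
B: dominated by A (warranty 2≥2, crew size 7≤9, duration 28≤189, price 270≤332).
C: dominated by A (warranty 2≥2, crew size 7≤7, duration 28≤163, price 270≤668).
D: dominated by F (warranty 9≥6, crew size 10≤10, duration 33≤87, price 617≤663).
E: not dominated.
F: not dominated.
G: not dominated (best price).
H: not dominated (best crew size).
I: not dominated (best duration).
J: not dominated.
K: dominated by A (warranty 2≥1, crew size 7≤15, duration 28≤134, price 270≤514).

A, E, F, G, H, I, J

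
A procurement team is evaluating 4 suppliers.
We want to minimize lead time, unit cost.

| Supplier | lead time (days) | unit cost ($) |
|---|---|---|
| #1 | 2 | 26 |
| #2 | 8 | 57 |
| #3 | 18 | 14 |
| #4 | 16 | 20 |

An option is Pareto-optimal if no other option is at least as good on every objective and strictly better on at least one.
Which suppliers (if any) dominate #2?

#1: lead time 2≤8, unit cost 26≤57 — dominates #2.
Others (#3, #4) are each worse than #2 on at least one objective.

#1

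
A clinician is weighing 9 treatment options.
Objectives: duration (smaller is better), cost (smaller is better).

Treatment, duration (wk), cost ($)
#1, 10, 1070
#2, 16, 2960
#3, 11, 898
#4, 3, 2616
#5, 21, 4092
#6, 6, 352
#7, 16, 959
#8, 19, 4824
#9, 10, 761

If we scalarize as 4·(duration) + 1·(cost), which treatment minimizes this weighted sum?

#6

#1: 4·10 + 1·1070 = 1110
#2: 4·16 + 1·2960 = 3024
#3: 4·11 + 1·898 = 942
#4: 4·3 + 1·2616 = 2628
#5: 4·21 + 1·4092 = 4176
#6: 4·6 + 1·352 = 376
#7: 4·16 + 1·959 = 1023
#8: 4·19 + 1·4824 = 4900
#9: 4·10 + 1·761 = 801
Lowest: #6 at 376.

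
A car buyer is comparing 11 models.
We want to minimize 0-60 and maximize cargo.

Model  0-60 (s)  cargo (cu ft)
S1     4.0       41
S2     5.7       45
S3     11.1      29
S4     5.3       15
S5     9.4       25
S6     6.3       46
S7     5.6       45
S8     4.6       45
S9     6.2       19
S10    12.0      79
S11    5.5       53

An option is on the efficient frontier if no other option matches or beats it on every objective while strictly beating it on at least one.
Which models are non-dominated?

S1: not dominated (best 0-60).
S2: dominated by S7 (0-60 5.6≤5.7, cargo 45≥45).
S3: dominated by S1 (0-60 4.0≤11.1, cargo 41≥29).
S4: dominated by S1 (0-60 4.0≤5.3, cargo 41≥15).
S5: dominated by S1 (0-60 4.0≤9.4, cargo 41≥25).
S6: dominated by S11 (0-60 5.5≤6.3, cargo 53≥46).
S7: dominated by S8 (0-60 4.6≤5.6, cargo 45≥45).
S8: not dominated.
S9: dominated by S1 (0-60 4.0≤6.2, cargo 41≥19).
S10: not dominated (best cargo).
S11: not dominated.

S1, S8, S10, S11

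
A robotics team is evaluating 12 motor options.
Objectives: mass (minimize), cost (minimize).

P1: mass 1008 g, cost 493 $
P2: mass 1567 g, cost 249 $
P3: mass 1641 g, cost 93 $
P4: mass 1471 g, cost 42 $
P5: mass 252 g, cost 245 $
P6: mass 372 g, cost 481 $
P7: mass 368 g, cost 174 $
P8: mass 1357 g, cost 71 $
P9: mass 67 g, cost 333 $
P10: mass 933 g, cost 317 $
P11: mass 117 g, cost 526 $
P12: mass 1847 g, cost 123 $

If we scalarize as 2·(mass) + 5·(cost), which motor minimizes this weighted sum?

P1: 2·1008 + 5·493 = 4481
P2: 2·1567 + 5·249 = 4379
P3: 2·1641 + 5·93 = 3747
P4: 2·1471 + 5·42 = 3152
P5: 2·252 + 5·245 = 1729
P6: 2·372 + 5·481 = 3149
P7: 2·368 + 5·174 = 1606
P8: 2·1357 + 5·71 = 3069
P9: 2·67 + 5·333 = 1799
P10: 2·933 + 5·317 = 3451
P11: 2·117 + 5·526 = 2864
P12: 2·1847 + 5·123 = 4309
Lowest: P7 at 1606.

P7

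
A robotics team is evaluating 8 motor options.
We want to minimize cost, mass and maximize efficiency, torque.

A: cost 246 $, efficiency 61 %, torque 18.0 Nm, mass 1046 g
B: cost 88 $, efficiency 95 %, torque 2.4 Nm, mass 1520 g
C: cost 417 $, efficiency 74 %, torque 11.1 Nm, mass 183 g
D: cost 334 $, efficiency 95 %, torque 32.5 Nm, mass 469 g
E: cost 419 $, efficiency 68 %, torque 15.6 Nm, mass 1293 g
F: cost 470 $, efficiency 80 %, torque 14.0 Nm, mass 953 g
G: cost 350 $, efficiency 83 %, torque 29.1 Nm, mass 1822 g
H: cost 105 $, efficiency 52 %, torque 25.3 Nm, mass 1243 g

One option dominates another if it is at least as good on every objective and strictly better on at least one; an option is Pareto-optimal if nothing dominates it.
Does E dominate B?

E vs B: E is worse on cost (419 vs 88), so it does not dominate B.

No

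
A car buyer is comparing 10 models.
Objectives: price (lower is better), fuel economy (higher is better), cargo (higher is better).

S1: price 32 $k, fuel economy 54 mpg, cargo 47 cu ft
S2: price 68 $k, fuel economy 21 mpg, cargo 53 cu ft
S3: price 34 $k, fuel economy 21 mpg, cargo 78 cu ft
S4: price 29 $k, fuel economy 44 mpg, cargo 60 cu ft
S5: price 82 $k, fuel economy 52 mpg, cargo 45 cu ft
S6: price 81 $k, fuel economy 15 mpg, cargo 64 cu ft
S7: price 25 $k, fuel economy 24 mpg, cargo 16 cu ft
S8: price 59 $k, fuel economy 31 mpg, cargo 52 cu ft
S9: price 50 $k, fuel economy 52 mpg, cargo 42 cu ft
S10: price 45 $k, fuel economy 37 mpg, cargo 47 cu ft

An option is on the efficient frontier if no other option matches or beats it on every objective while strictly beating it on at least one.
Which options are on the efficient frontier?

S1: not dominated (best fuel economy).
S2: dominated by S3 (price 34≤68, fuel economy 21≥21, cargo 78≥53).
S3: not dominated (best cargo).
S4: not dominated.
S5: dominated by S1 (price 32≤82, fuel economy 54≥52, cargo 47≥45).
S6: dominated by S3 (price 34≤81, fuel economy 21≥15, cargo 78≥64).
S7: not dominated (best price).
S8: dominated by S4 (price 29≤59, fuel economy 44≥31, cargo 60≥52).
S9: dominated by S1 (price 32≤50, fuel economy 54≥52, cargo 47≥42).
S10: dominated by S1 (price 32≤45, fuel economy 54≥37, cargo 47≥47).

S1, S3, S4, S7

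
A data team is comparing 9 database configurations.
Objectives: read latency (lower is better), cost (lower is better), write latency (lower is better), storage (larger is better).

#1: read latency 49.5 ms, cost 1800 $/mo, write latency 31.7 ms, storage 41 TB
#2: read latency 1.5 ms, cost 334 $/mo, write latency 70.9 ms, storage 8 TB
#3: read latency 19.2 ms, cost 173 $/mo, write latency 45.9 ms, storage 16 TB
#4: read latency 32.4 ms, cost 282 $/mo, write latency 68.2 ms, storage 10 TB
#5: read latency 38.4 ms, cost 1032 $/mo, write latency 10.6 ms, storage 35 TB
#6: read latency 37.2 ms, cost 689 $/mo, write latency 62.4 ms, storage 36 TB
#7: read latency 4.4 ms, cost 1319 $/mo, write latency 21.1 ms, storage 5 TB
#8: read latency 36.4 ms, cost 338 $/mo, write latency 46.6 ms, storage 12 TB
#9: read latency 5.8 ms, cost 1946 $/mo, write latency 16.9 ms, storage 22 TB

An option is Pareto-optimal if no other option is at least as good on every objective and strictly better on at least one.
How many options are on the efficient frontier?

7

#1: not dominated (best storage).
#2: not dominated (best read latency).
#3: not dominated (best cost).
#4: dominated by #3 (read latency 19.2≤32.4, cost 173≤282, write latency 45.9≤68.2, storage 16≥10).
#5: not dominated (best write latency).
#6: not dominated.
#7: not dominated.
#8: dominated by #3 (read latency 19.2≤36.4, cost 173≤338, write latency 45.9≤46.6, storage 16≥12).
#9: not dominated.
Pareto-optimal: #1, #2, #3, #5, #6, #7, #9 → 7.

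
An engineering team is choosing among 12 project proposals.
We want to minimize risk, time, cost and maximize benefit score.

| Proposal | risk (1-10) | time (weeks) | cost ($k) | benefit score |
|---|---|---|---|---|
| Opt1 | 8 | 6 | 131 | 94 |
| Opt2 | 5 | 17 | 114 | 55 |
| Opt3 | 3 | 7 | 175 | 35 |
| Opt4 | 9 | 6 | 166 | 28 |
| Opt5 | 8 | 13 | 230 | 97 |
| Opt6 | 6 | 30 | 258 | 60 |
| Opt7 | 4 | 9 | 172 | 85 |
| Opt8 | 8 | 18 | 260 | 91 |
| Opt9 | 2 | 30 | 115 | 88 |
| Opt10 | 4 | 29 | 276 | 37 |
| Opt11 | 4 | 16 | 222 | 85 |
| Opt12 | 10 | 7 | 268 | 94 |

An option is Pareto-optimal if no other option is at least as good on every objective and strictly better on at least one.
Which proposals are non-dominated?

Opt1: not dominated.
Opt2: not dominated (best cost).
Opt3: not dominated.
Opt4: dominated by Opt1 (risk 8≤9, time 6≤6, cost 131≤166, benefit score 94≥28).
Opt5: not dominated (best benefit score).
Opt6: dominated by Opt7 (risk 4≤6, time 9≤30, cost 172≤258, benefit score 85≥60).
Opt7: not dominated.
Opt8: dominated by Opt1 (risk 8≤8, time 6≤18, cost 131≤260, benefit score 94≥91).
Opt9: not dominated (best risk).
Opt10: dominated by Opt7 (risk 4≤4, time 9≤29, cost 172≤276, benefit score 85≥37).
Opt11: dominated by Opt7 (risk 4≤4, time 9≤16, cost 172≤222, benefit score 85≥85).
Opt12: dominated by Opt1 (risk 8≤10, time 6≤7, cost 131≤268, benefit score 94≥94).

Opt1, Opt2, Opt3, Opt5, Opt7, Opt9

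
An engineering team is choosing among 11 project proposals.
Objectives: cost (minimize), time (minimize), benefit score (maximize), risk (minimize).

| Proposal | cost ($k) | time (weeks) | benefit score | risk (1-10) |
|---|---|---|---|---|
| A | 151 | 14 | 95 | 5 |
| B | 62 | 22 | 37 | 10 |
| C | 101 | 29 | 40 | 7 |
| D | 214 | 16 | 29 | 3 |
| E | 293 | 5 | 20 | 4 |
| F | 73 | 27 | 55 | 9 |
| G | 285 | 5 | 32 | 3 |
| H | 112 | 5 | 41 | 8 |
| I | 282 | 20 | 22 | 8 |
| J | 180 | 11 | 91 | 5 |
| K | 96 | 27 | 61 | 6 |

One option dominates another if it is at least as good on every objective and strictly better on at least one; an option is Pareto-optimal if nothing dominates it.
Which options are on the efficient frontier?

A: not dominated (best benefit score).
B: not dominated (best cost).
C: dominated by K (cost 96≤101, time 27≤29, benefit score 61≥40, risk 6≤7).
D: not dominated.
E: dominated by G (cost 285≤293, time 5≤5, benefit score 32≥20, risk 3≤4).
F: not dominated.
G: not dominated.
H: not dominated.
I: dominated by A (cost 151≤282, time 14≤20, benefit score 95≥22, risk 5≤8).
J: not dominated.
K: not dominated.

A, B, D, F, G, H, J, K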